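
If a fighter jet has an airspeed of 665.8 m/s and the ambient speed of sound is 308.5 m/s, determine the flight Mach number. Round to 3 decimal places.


Step 1: M = V / a = 665.8 / 308.5
Step 2: M = 2.158

2.158


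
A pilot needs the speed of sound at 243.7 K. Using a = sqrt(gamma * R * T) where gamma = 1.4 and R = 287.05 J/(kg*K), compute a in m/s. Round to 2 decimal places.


Step 1: gamma * R * T = 1.4 * 287.05 * 243.7 = 97935.719
Step 2: a = sqrt(97935.719) = 312.95 m/s

312.95


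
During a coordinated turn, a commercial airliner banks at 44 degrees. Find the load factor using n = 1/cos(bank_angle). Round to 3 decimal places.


Step 1: Convert 44 degrees to radians = 0.767945
Step 2: cos(44 deg) = 0.71934
Step 3: n = 1 / 0.71934 = 1.390

1.390


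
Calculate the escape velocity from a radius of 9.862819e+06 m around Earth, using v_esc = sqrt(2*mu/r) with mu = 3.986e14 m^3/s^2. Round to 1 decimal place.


Step 1: 2*mu/r = 2 * 3.986e14 / 9.862819e+06 = 80828817.8055
Step 2: v_esc = sqrt(80828817.8055) = 8990.5 m/s

8990.5


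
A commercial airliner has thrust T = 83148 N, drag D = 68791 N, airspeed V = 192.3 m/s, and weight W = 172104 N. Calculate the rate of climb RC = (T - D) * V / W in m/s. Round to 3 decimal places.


Step 1: Excess thrust = T - D = 83148 - 68791 = 14357 N
Step 2: Excess power = 14357 * 192.3 = 2760851.1 W
Step 3: RC = 2760851.1 / 172104 = 16.042 m/s

16.042


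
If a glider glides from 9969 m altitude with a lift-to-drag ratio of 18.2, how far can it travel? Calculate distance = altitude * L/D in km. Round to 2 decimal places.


Step 1: Glide distance = altitude * L/D = 9969 * 18.2 = 181435.8 m
Step 2: Convert to km: 181435.8 / 1000 = 181.44 km

181.44


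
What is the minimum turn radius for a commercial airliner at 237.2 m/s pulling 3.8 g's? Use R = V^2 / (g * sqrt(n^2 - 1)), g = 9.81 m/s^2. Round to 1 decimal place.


Step 1: V^2 = 237.2^2 = 56263.84
Step 2: n^2 - 1 = 3.8^2 - 1 = 13.44
Step 3: sqrt(13.44) = 3.666061
Step 4: R = 56263.84 / (9.81 * 3.666061) = 1564.4 m

1564.4


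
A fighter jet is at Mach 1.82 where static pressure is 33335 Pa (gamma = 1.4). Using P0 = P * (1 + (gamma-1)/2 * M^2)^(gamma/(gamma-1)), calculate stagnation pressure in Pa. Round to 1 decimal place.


Step 1: (gamma-1)/2 * M^2 = 0.2 * 3.3124 = 0.66248
Step 2: 1 + 0.66248 = 1.66248
Step 3: Exponent gamma/(gamma-1) = 3.5
Step 4: P0 = 33335 * 1.66248^3.5 = 197491.3 Pa

197491.3


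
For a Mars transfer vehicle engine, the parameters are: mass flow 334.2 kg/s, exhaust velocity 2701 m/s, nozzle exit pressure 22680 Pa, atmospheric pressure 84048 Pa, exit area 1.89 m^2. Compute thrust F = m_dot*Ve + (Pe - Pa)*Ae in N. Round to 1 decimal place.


Step 1: Momentum thrust = m_dot * Ve = 334.2 * 2701 = 902674.2 N
Step 2: Pressure thrust = (Pe - Pa) * Ae = (22680 - 84048) * 1.89 = -115985.52 N
Step 3: Total thrust F = 902674.2 + -115985.52 = 786688.7 N

786688.7


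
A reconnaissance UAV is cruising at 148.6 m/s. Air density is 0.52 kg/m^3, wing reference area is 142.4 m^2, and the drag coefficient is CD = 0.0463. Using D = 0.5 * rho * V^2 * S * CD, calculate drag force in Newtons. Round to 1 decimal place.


Step 1: Dynamic pressure q = 0.5 * 0.52 * 148.6^2 = 5741.3096 Pa
Step 2: Drag D = q * S * CD = 5741.3096 * 142.4 * 0.0463
Step 3: D = 37853.1 N

37853.1


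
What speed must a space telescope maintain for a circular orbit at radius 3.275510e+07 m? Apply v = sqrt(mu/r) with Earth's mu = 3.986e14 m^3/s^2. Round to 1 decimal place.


Step 1: mu / r = 3.986e14 / 3.275510e+07 = 12169097.3314
Step 2: v = sqrt(12169097.3314) = 3488.4 m/s

3488.4


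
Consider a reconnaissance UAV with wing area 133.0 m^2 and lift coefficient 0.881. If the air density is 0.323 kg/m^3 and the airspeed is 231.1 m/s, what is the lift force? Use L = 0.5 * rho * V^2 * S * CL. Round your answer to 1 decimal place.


Step 1: Calculate dynamic pressure q = 0.5 * 0.323 * 231.1^2 = 0.5 * 0.323 * 53407.21 = 8625.2644 Pa
Step 2: Multiply by wing area and lift coefficient: L = 8625.2644 * 133.0 * 0.881
Step 3: L = 1147160.1672 * 0.881 = 1010648.1 N

1010648.1


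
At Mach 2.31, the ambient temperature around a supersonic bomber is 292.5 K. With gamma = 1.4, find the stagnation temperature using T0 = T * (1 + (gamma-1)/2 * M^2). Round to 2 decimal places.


Step 1: (gamma-1)/2 = 0.2
Step 2: M^2 = 5.3361
Step 3: 1 + 0.2 * 5.3361 = 2.06722
Step 4: T0 = 292.5 * 2.06722 = 604.66 K

604.66


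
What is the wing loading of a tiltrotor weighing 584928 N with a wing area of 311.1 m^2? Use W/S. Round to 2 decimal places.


Step 1: Wing loading = W / S = 584928 / 311.1
Step 2: Wing loading = 1880.19 N/m^2

1880.19


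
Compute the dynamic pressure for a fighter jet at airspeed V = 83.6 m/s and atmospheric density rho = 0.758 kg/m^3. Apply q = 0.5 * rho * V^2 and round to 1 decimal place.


Step 1: V^2 = 83.6^2 = 6988.96
Step 2: q = 0.5 * 0.758 * 6988.96
Step 3: q = 2648.8 Pa

2648.8


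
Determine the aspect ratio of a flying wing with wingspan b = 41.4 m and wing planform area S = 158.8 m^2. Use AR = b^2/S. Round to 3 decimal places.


Step 1: b^2 = 41.4^2 = 1713.96
Step 2: AR = 1713.96 / 158.8 = 10.793

10.793


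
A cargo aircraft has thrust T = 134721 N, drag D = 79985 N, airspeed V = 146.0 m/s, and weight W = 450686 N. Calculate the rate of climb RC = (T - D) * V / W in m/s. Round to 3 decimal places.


Step 1: Excess thrust = T - D = 134721 - 79985 = 54736 N
Step 2: Excess power = 54736 * 146.0 = 7991456.0 W
Step 3: RC = 7991456.0 / 450686 = 17.732 m/s

17.732


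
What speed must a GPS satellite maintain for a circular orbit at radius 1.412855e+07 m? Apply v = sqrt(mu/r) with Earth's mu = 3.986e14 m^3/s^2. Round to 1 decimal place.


Step 1: mu / r = 3.986e14 / 1.412855e+07 = 28212378.4819
Step 2: v = sqrt(28212378.4819) = 5311.5 m/s

5311.5


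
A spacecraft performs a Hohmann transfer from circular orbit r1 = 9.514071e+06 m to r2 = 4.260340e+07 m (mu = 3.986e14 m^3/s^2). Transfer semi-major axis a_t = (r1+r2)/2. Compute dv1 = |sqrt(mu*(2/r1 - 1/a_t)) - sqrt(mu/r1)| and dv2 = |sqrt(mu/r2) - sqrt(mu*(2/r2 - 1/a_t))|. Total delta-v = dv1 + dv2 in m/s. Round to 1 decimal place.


Step 1: Transfer semi-major axis a_t = (9.514071e+06 + 4.260340e+07) / 2 = 2.605874e+07 m
Step 2: v1 (circular at r1) = sqrt(mu/r1) = 6472.7 m/s
Step 3: v_t1 = sqrt(mu*(2/r1 - 1/a_t)) = 8276.2 m/s
Step 4: dv1 = |8276.2 - 6472.7| = 1803.5 m/s
Step 5: v2 (circular at r2) = 3058.77 m/s, v_t2 = 1848.22 m/s
Step 6: dv2 = |3058.77 - 1848.22| = 1210.55 m/s
Step 7: Total delta-v = 1803.5 + 1210.55 = 3014.0 m/s

3014.0


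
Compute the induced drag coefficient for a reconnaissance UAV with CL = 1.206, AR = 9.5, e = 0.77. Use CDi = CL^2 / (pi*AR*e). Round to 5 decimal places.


Step 1: CL^2 = 1.206^2 = 1.454436
Step 2: pi * AR * e = 3.14159 * 9.5 * 0.77 = 22.98075
Step 3: CDi = 1.454436 / 22.98075 = 0.06329

0.06329


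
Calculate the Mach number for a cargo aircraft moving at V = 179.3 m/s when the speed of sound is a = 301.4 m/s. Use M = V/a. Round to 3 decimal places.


Step 1: M = V / a = 179.3 / 301.4
Step 2: M = 0.595

0.595


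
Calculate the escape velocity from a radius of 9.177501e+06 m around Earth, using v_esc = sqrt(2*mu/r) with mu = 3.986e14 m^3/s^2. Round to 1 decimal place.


Step 1: 2*mu/r = 2 * 3.986e14 / 9.177501e+06 = 86864605.0815
Step 2: v_esc = sqrt(86864605.0815) = 9320.1 m/s

9320.1


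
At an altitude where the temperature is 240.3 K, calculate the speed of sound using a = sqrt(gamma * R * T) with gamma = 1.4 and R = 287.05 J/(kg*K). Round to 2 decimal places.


Step 1: gamma * R * T = 1.4 * 287.05 * 240.3 = 96569.361
Step 2: a = sqrt(96569.361) = 310.76 m/s

310.76


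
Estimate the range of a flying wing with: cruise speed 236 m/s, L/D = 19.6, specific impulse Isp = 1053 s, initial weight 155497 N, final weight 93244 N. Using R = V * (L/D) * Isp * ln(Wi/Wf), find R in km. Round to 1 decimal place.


Step 1: Coefficient = V * (L/D) * Isp = 236 * 19.6 * 1053 = 4870756.8 m
Step 2: Wi/Wf = 155497 / 93244 = 1.667635
Step 3: ln(1.667635) = 0.511407
Step 4: R = 4870756.8 * 0.511407 = 2490937.8 m = 2490.9 km

2490.9


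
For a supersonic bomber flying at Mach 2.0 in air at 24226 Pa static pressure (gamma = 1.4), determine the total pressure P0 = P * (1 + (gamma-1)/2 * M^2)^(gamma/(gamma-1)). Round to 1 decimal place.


Step 1: (gamma-1)/2 * M^2 = 0.2 * 4.0 = 0.8
Step 2: 1 + 0.8 = 1.8
Step 3: Exponent gamma/(gamma-1) = 3.5
Step 4: P0 = 24226 * 1.8^3.5 = 189555.1 Pa

189555.1


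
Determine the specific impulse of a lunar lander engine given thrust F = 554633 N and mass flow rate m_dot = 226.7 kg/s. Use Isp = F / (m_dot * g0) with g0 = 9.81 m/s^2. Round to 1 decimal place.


Step 1: m_dot * g0 = 226.7 * 9.81 = 2223.93
Step 2: Isp = 554633 / 2223.93 = 249.4 s

249.4


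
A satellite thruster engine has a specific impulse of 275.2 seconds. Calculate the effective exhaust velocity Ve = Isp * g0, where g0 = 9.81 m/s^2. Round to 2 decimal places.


Step 1: Ve = Isp * g0 = 275.2 * 9.81
Step 2: Ve = 2699.71 m/s

2699.71


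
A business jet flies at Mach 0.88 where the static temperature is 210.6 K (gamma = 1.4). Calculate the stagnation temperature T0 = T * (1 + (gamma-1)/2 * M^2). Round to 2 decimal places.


Step 1: (gamma-1)/2 = 0.2
Step 2: M^2 = 0.7744
Step 3: 1 + 0.2 * 0.7744 = 1.15488
Step 4: T0 = 210.6 * 1.15488 = 243.22 K

243.22


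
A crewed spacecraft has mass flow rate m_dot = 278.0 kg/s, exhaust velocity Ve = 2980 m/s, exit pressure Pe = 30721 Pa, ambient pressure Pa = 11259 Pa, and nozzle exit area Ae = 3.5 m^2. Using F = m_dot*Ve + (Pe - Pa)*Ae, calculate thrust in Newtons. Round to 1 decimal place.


Step 1: Momentum thrust = m_dot * Ve = 278.0 * 2980 = 828440.0 N
Step 2: Pressure thrust = (Pe - Pa) * Ae = (30721 - 11259) * 3.5 = 68117.0 N
Step 3: Total thrust F = 828440.0 + 68117.0 = 896557.0 N

896557.0


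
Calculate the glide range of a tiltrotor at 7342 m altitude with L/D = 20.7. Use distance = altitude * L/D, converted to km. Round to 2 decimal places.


Step 1: Glide distance = altitude * L/D = 7342 * 20.7 = 151979.4 m
Step 2: Convert to km: 151979.4 / 1000 = 151.98 km

151.98


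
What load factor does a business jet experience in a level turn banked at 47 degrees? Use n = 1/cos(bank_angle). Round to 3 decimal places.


Step 1: Convert 47 degrees to radians = 0.820305
Step 2: cos(47 deg) = 0.681998
Step 3: n = 1 / 0.681998 = 1.466

1.466


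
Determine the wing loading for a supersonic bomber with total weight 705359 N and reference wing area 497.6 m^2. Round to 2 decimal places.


Step 1: Wing loading = W / S = 705359 / 497.6
Step 2: Wing loading = 1417.52 N/m^2

1417.52


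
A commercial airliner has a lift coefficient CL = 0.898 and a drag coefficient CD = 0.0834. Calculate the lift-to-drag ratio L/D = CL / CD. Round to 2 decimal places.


Step 1: L/D = CL / CD = 0.898 / 0.0834
Step 2: L/D = 10.77

10.77


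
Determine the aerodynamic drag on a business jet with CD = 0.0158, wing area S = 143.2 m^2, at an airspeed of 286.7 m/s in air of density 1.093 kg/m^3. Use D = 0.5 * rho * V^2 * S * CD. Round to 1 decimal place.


Step 1: Dynamic pressure q = 0.5 * 1.093 * 286.7^2 = 44920.6004 Pa
Step 2: Drag D = q * S * CD = 44920.6004 * 143.2 * 0.0158
Step 3: D = 101635.6 N

101635.6


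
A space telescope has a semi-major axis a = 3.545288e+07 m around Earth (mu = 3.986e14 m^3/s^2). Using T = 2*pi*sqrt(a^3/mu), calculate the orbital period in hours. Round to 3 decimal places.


Step 1: a^3 / mu = 4.456096e+22 / 3.986e14 = 1.117937e+08
Step 2: sqrt(1.117937e+08) = 10573.2532 s
Step 3: T = 2*pi * 10573.2532 = 66433.71 s
Step 4: T in hours = 66433.71 / 3600 = 18.454 hours

18.454


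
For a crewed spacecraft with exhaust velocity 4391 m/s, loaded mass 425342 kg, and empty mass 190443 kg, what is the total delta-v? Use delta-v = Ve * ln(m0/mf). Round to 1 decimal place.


Step 1: Mass ratio m0/mf = 425342 / 190443 = 2.233435
Step 2: ln(2.233435) = 0.803541
Step 3: delta-v = 4391 * 0.803541 = 3528.3 m/s

3528.3


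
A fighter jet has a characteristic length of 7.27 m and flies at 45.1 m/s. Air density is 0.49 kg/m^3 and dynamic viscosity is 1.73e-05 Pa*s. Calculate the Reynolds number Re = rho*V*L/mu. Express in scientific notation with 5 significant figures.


Step 1: Numerator = rho * V * L = 0.49 * 45.1 * 7.27 = 160.65973
Step 2: Re = 160.65973 / 1.73e-05
Step 3: Re = 9.2867e+06

9.2867e+06


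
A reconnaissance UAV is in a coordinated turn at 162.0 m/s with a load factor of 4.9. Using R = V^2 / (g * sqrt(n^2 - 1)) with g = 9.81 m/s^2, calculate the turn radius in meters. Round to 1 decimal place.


Step 1: V^2 = 162.0^2 = 26244.0
Step 2: n^2 - 1 = 4.9^2 - 1 = 23.01
Step 3: sqrt(23.01) = 4.796874
Step 4: R = 26244.0 / (9.81 * 4.796874) = 557.7 m

557.7


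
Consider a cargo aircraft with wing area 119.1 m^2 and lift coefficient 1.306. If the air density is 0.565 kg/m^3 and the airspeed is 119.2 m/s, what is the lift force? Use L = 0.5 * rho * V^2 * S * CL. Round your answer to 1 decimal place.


Step 1: Calculate dynamic pressure q = 0.5 * 0.565 * 119.2^2 = 0.5 * 0.565 * 14208.64 = 4013.9408 Pa
Step 2: Multiply by wing area and lift coefficient: L = 4013.9408 * 119.1 * 1.306
Step 3: L = 478060.3493 * 1.306 = 624346.8 N

624346.8


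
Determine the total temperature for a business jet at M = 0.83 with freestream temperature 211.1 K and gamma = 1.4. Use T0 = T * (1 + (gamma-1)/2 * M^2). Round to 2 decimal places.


Step 1: (gamma-1)/2 = 0.2
Step 2: M^2 = 0.6889
Step 3: 1 + 0.2 * 0.6889 = 1.13778
Step 4: T0 = 211.1 * 1.13778 = 240.19 K

240.19


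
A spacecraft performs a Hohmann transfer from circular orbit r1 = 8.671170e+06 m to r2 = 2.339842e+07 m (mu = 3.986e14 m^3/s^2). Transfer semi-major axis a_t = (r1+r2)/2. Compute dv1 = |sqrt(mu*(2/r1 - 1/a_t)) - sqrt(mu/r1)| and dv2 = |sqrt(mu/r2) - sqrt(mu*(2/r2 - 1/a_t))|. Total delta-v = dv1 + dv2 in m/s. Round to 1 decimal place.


Step 1: Transfer semi-major axis a_t = (8.671170e+06 + 2.339842e+07) / 2 = 1.603480e+07 m
Step 2: v1 (circular at r1) = sqrt(mu/r1) = 6780.0 m/s
Step 3: v_t1 = sqrt(mu*(2/r1 - 1/a_t)) = 8190.14 m/s
Step 4: dv1 = |8190.14 - 6780.0| = 1410.14 m/s
Step 5: v2 (circular at r2) = 4127.39 m/s, v_t2 = 3035.17 m/s
Step 6: dv2 = |4127.39 - 3035.17| = 1092.22 m/s
Step 7: Total delta-v = 1410.14 + 1092.22 = 2502.4 m/s

2502.4


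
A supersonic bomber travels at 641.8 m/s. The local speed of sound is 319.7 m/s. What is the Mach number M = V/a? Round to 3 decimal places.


Step 1: M = V / a = 641.8 / 319.7
Step 2: M = 2.008

2.008


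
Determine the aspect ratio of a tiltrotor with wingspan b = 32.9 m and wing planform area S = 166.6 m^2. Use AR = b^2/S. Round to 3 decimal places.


Step 1: b^2 = 32.9^2 = 1082.41
Step 2: AR = 1082.41 / 166.6 = 6.497

6.497


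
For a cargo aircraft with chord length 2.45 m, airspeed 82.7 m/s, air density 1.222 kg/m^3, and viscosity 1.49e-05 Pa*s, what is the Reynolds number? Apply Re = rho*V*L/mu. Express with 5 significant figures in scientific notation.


Step 1: Numerator = rho * V * L = 1.222 * 82.7 * 2.45 = 247.59553
Step 2: Re = 247.59553 / 1.49e-05
Step 3: Re = 1.6617e+07

1.6617e+07


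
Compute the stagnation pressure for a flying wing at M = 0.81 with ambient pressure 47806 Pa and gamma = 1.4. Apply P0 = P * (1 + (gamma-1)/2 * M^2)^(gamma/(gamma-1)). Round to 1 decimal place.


Step 1: (gamma-1)/2 * M^2 = 0.2 * 0.6561 = 0.13122
Step 2: 1 + 0.13122 = 1.13122
Step 3: Exponent gamma/(gamma-1) = 3.5
Step 4: P0 = 47806 * 1.13122^3.5 = 73603.3 Pa

73603.3


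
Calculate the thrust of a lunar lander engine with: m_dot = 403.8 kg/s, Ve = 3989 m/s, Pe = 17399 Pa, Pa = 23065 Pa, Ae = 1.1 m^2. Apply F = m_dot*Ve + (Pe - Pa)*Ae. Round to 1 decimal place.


Step 1: Momentum thrust = m_dot * Ve = 403.8 * 3989 = 1610758.2 N
Step 2: Pressure thrust = (Pe - Pa) * Ae = (17399 - 23065) * 1.1 = -6232.6 N
Step 3: Total thrust F = 1610758.2 + -6232.6 = 1604525.6 N

1604525.6


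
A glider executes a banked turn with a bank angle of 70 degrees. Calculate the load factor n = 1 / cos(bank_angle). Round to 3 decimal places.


Step 1: Convert 70 degrees to radians = 1.22173
Step 2: cos(70 deg) = 0.34202
Step 3: n = 1 / 0.34202 = 2.924

2.924


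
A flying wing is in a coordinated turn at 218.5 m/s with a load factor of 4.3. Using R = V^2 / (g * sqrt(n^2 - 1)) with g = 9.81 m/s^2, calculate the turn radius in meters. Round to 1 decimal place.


Step 1: V^2 = 218.5^2 = 47742.25
Step 2: n^2 - 1 = 4.3^2 - 1 = 17.49
Step 3: sqrt(17.49) = 4.182105
Step 4: R = 47742.25 / (9.81 * 4.182105) = 1163.7 m

1163.7


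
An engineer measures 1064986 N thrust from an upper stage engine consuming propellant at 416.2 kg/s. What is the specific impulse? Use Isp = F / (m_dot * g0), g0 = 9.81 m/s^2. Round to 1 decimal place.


Step 1: m_dot * g0 = 416.2 * 9.81 = 4082.92
Step 2: Isp = 1064986 / 4082.92 = 260.8 s

260.8


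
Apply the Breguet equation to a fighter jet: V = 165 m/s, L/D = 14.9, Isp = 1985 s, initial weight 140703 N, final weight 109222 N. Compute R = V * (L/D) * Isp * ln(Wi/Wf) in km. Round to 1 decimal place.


Step 1: Coefficient = V * (L/D) * Isp = 165 * 14.9 * 1985 = 4880122.5 m
Step 2: Wi/Wf = 140703 / 109222 = 1.288229
Step 3: ln(1.288229) = 0.253269
Step 4: R = 4880122.5 * 0.253269 = 1235982.7 m = 1236.0 km

1236.0


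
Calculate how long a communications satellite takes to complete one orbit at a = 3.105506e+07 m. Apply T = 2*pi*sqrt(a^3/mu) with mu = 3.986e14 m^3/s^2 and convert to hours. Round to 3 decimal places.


Step 1: a^3 / mu = 2.995002e+22 / 3.986e14 = 7.513803e+07
Step 2: sqrt(7.513803e+07) = 8668.2197 s
Step 3: T = 2*pi * 8668.2197 = 54464.03 s
Step 4: T in hours = 54464.03 / 3600 = 15.129 hours

15.129


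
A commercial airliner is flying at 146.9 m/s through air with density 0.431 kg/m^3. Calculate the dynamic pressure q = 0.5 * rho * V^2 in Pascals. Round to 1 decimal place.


Step 1: V^2 = 146.9^2 = 21579.61
Step 2: q = 0.5 * 0.431 * 21579.61
Step 3: q = 4650.4 Pa

4650.4


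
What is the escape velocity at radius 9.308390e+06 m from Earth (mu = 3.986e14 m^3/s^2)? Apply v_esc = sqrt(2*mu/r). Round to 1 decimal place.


Step 1: 2*mu/r = 2 * 3.986e14 / 9.308390e+06 = 85643167.0783
Step 2: v_esc = sqrt(85643167.0783) = 9254.4 m/s

9254.4


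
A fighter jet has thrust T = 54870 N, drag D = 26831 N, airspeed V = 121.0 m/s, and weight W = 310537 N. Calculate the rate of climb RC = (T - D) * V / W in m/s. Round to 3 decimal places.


Step 1: Excess thrust = T - D = 54870 - 26831 = 28039 N
Step 2: Excess power = 28039 * 121.0 = 3392719.0 W
Step 3: RC = 3392719.0 / 310537 = 10.925 m/s

10.925


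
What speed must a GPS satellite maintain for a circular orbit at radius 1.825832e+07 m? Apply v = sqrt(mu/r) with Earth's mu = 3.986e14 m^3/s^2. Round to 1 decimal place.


Step 1: mu / r = 3.986e14 / 1.825832e+07 = 21831143.2815
Step 2: v = sqrt(21831143.2815) = 4672.4 m/s

4672.4


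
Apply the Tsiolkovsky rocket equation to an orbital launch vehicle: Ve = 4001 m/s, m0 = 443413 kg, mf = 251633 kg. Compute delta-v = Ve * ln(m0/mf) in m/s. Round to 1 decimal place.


Step 1: Mass ratio m0/mf = 443413 / 251633 = 1.762142
Step 2: ln(1.762142) = 0.56653
Step 3: delta-v = 4001 * 0.56653 = 2266.7 m/s

2266.7


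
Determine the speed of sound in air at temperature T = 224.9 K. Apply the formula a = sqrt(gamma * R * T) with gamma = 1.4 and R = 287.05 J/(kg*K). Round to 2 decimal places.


Step 1: gamma * R * T = 1.4 * 287.05 * 224.9 = 90380.563
Step 2: a = sqrt(90380.563) = 300.63 m/s

300.63


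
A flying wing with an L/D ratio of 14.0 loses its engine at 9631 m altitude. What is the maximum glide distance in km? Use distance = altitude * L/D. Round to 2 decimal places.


Step 1: Glide distance = altitude * L/D = 9631 * 14.0 = 134834.0 m
Step 2: Convert to km: 134834.0 / 1000 = 134.83 km

134.83


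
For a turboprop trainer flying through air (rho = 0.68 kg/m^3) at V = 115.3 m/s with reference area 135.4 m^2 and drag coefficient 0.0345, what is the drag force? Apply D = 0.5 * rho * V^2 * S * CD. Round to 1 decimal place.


Step 1: Dynamic pressure q = 0.5 * 0.68 * 115.3^2 = 4519.9906 Pa
Step 2: Drag D = q * S * CD = 4519.9906 * 135.4 * 0.0345
Step 3: D = 21114.2 N

21114.2


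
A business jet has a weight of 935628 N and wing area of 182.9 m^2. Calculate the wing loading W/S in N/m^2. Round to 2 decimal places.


Step 1: Wing loading = W / S = 935628 / 182.9
Step 2: Wing loading = 5115.52 N/m^2

5115.52


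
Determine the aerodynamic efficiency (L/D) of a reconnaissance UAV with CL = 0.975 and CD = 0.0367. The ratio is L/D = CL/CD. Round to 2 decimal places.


Step 1: L/D = CL / CD = 0.975 / 0.0367
Step 2: L/D = 26.57

26.57


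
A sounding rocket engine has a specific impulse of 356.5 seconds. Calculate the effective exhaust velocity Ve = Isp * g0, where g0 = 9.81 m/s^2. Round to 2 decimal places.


Step 1: Ve = Isp * g0 = 356.5 * 9.81
Step 2: Ve = 3497.27 m/s

3497.27


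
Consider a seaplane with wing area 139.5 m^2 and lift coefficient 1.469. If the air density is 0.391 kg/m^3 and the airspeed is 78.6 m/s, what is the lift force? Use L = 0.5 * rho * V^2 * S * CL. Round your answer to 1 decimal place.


Step 1: Calculate dynamic pressure q = 0.5 * 0.391 * 78.6^2 = 0.5 * 0.391 * 6177.96 = 1207.7912 Pa
Step 2: Multiply by wing area and lift coefficient: L = 1207.7912 * 139.5 * 1.469
Step 3: L = 168486.8696 * 1.469 = 247507.2 N

247507.2


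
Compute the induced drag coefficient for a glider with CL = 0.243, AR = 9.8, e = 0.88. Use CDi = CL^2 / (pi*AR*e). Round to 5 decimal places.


Step 1: CL^2 = 0.243^2 = 0.059049
Step 2: pi * AR * e = 3.14159 * 9.8 * 0.88 = 27.093095
Step 3: CDi = 0.059049 / 27.093095 = 0.00218

0.00218


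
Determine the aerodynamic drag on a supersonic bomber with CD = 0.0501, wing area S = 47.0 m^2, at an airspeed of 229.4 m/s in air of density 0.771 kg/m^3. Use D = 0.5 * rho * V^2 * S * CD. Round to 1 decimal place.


Step 1: Dynamic pressure q = 0.5 * 0.771 * 229.4^2 = 20286.6908 Pa
Step 2: Drag D = q * S * CD = 20286.6908 * 47.0 * 0.0501
Step 3: D = 47769.1 N

47769.1


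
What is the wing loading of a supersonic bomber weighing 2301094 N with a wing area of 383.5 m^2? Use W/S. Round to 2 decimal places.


Step 1: Wing loading = W / S = 2301094 / 383.5
Step 2: Wing loading = 6000.25 N/m^2

6000.25


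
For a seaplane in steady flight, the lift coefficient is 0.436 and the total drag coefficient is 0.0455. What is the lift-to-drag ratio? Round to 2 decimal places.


Step 1: L/D = CL / CD = 0.436 / 0.0455
Step 2: L/D = 9.58

9.58


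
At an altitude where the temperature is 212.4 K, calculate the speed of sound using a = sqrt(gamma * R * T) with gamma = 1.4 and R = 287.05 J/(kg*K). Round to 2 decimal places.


Step 1: gamma * R * T = 1.4 * 287.05 * 212.4 = 85357.188
Step 2: a = sqrt(85357.188) = 292.16 m/s

292.16


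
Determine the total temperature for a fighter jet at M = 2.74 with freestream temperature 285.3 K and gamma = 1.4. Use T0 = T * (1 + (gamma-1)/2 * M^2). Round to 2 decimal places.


Step 1: (gamma-1)/2 = 0.2
Step 2: M^2 = 7.5076
Step 3: 1 + 0.2 * 7.5076 = 2.50152
Step 4: T0 = 285.3 * 2.50152 = 713.68 K

713.68


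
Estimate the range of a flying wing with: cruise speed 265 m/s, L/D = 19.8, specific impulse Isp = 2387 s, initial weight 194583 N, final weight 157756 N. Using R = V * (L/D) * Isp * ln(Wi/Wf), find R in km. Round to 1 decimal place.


Step 1: Coefficient = V * (L/D) * Isp = 265 * 19.8 * 2387 = 12524589.0 m
Step 2: Wi/Wf = 194583 / 157756 = 1.233443
Step 3: ln(1.233443) = 0.209809
Step 4: R = 12524589.0 * 0.209809 = 2627774.9 m = 2627.8 km

2627.8


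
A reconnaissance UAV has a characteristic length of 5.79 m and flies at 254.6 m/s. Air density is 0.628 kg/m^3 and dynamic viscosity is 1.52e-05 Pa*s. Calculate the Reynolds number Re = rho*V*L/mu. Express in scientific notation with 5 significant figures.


Step 1: Numerator = rho * V * L = 0.628 * 254.6 * 5.79 = 925.756152
Step 2: Re = 925.756152 / 1.52e-05
Step 3: Re = 6.0905e+07

6.0905e+07


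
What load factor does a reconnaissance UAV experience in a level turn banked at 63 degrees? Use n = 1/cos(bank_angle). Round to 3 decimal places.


Step 1: Convert 63 degrees to radians = 1.099557
Step 2: cos(63 deg) = 0.45399
Step 3: n = 1 / 0.45399 = 2.203

2.203


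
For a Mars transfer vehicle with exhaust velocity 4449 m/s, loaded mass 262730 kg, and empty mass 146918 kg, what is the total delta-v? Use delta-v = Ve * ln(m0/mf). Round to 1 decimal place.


Step 1: Mass ratio m0/mf = 262730 / 146918 = 1.788276
Step 2: ln(1.788276) = 0.581252
Step 3: delta-v = 4449 * 0.581252 = 2586.0 m/s

2586.0


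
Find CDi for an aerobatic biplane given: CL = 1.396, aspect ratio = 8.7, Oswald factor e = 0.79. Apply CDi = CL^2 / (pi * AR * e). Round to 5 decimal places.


Step 1: CL^2 = 1.396^2 = 1.948816
Step 2: pi * AR * e = 3.14159 * 8.7 * 0.79 = 21.592166
Step 3: CDi = 1.948816 / 21.592166 = 0.09026

0.09026


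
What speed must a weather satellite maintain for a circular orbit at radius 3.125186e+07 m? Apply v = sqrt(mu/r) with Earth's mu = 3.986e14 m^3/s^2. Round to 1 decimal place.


Step 1: mu / r = 3.986e14 / 3.125186e+07 = 12754440.8557
Step 2: v = sqrt(12754440.8557) = 3571.3 m/s

3571.3


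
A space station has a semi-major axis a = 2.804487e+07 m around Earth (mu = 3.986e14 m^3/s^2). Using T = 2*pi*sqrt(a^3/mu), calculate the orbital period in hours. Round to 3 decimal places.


Step 1: a^3 / mu = 2.205770e+22 / 3.986e14 = 5.533794e+07
Step 2: sqrt(5.533794e+07) = 7438.9476 s
Step 3: T = 2*pi * 7438.9476 = 46740.29 s
Step 4: T in hours = 46740.29 / 3600 = 12.983 hours

12.983


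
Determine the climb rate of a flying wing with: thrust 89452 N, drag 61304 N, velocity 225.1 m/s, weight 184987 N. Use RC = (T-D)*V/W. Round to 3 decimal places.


Step 1: Excess thrust = T - D = 89452 - 61304 = 28148 N
Step 2: Excess power = 28148 * 225.1 = 6336114.8 W
Step 3: RC = 6336114.8 / 184987 = 34.252 m/s

34.252


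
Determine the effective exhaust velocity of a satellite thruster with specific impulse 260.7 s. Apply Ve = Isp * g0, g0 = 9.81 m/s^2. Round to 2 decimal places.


Step 1: Ve = Isp * g0 = 260.7 * 9.81
Step 2: Ve = 2557.47 m/s

2557.47


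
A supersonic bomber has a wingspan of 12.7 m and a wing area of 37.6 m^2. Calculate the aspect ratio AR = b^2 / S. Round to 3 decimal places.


Step 1: b^2 = 12.7^2 = 161.29
Step 2: AR = 161.29 / 37.6 = 4.290

4.290


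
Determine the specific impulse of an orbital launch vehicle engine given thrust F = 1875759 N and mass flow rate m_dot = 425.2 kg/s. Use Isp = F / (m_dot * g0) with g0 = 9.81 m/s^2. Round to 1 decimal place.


Step 1: m_dot * g0 = 425.2 * 9.81 = 4171.21
Step 2: Isp = 1875759 / 4171.21 = 449.7 s

449.7


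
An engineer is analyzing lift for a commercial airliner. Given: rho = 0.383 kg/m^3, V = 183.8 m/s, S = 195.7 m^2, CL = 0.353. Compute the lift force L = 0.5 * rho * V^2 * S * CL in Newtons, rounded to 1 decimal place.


Step 1: Calculate dynamic pressure q = 0.5 * 0.383 * 183.8^2 = 0.5 * 0.383 * 33782.44 = 6469.3373 Pa
Step 2: Multiply by wing area and lift coefficient: L = 6469.3373 * 195.7 * 0.353
Step 3: L = 1266049.3018 * 0.353 = 446915.4 N

446915.4


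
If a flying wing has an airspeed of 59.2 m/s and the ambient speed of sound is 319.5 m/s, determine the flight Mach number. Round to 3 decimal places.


Step 1: M = V / a = 59.2 / 319.5
Step 2: M = 0.185

0.185


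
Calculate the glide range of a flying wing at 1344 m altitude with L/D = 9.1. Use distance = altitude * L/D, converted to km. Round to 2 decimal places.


Step 1: Glide distance = altitude * L/D = 1344 * 9.1 = 12230.4 m
Step 2: Convert to km: 12230.4 / 1000 = 12.23 km

12.23


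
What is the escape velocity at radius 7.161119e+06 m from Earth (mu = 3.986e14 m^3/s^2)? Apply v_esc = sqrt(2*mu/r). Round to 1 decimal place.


Step 1: 2*mu/r = 2 * 3.986e14 / 7.161119e+06 = 111323383.9572
Step 2: v_esc = sqrt(111323383.9572) = 10551.0 m/s

10551.0


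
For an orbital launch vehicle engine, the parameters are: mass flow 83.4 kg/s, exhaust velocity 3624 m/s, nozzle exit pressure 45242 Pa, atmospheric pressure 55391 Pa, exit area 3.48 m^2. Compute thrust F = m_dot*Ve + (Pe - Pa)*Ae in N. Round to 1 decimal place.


Step 1: Momentum thrust = m_dot * Ve = 83.4 * 3624 = 302241.6 N
Step 2: Pressure thrust = (Pe - Pa) * Ae = (45242 - 55391) * 3.48 = -35318.52 N
Step 3: Total thrust F = 302241.6 + -35318.52 = 266923.1 N

266923.1


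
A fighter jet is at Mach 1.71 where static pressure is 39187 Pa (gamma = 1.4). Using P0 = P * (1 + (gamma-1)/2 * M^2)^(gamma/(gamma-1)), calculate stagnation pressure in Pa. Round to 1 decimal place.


Step 1: (gamma-1)/2 * M^2 = 0.2 * 2.9241 = 0.58482
Step 2: 1 + 0.58482 = 1.58482
Step 3: Exponent gamma/(gamma-1) = 3.5
Step 4: P0 = 39187 * 1.58482^3.5 = 196368.5 Pa

196368.5


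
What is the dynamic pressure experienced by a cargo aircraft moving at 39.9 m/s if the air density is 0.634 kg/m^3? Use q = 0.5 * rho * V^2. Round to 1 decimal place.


Step 1: V^2 = 39.9^2 = 1592.01
Step 2: q = 0.5 * 0.634 * 1592.01
Step 3: q = 504.7 Pa

504.7


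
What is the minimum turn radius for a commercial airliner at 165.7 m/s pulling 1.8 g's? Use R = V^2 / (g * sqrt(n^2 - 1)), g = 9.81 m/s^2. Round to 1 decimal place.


Step 1: V^2 = 165.7^2 = 27456.49
Step 2: n^2 - 1 = 1.8^2 - 1 = 2.24
Step 3: sqrt(2.24) = 1.496663
Step 4: R = 27456.49 / (9.81 * 1.496663) = 1870.0 m

1870.0


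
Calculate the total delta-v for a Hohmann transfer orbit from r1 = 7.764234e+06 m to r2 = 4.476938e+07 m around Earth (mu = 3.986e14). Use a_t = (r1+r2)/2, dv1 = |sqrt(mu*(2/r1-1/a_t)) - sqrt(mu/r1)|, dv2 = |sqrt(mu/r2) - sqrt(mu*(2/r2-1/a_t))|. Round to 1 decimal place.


Step 1: Transfer semi-major axis a_t = (7.764234e+06 + 4.476938e+07) / 2 = 2.626681e+07 m
Step 2: v1 (circular at r1) = sqrt(mu/r1) = 7165.05 m/s
Step 3: v_t1 = sqrt(mu*(2/r1 - 1/a_t)) = 9354.19 m/s
Step 4: dv1 = |9354.19 - 7165.05| = 2189.14 m/s
Step 5: v2 (circular at r2) = 2983.86 m/s, v_t2 = 1622.27 m/s
Step 6: dv2 = |2983.86 - 1622.27| = 1361.59 m/s
Step 7: Total delta-v = 2189.14 + 1361.59 = 3550.7 m/s

3550.7


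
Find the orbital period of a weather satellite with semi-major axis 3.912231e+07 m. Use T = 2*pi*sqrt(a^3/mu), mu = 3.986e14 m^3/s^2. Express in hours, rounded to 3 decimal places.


Step 1: a^3 / mu = 5.987885e+22 / 3.986e14 = 1.502229e+08
Step 2: sqrt(1.502229e+08) = 12256.5457 s
Step 3: T = 2*pi * 12256.5457 = 77010.15 s
Step 4: T in hours = 77010.15 / 3600 = 21.392 hours

21.392


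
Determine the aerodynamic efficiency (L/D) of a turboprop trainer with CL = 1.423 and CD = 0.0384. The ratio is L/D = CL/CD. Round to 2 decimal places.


Step 1: L/D = CL / CD = 1.423 / 0.0384
Step 2: L/D = 37.06

37.06


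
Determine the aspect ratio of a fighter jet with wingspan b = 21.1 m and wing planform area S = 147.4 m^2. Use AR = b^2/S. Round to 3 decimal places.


Step 1: b^2 = 21.1^2 = 445.21
Step 2: AR = 445.21 / 147.4 = 3.020

3.020


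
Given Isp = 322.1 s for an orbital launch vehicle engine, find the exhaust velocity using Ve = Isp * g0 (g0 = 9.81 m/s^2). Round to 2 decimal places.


Step 1: Ve = Isp * g0 = 322.1 * 9.81
Step 2: Ve = 3159.80 m/s

3159.80


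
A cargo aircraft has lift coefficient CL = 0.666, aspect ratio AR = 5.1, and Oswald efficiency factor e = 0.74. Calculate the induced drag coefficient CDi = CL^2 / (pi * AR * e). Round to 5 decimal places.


Step 1: CL^2 = 0.666^2 = 0.443556
Step 2: pi * AR * e = 3.14159 * 5.1 * 0.74 = 11.856371
Step 3: CDi = 0.443556 / 11.856371 = 0.03741

0.03741


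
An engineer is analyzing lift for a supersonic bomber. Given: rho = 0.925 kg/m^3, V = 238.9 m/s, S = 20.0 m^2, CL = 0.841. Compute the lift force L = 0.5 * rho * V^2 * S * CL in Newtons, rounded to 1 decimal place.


Step 1: Calculate dynamic pressure q = 0.5 * 0.925 * 238.9^2 = 0.5 * 0.925 * 57073.21 = 26396.3596 Pa
Step 2: Multiply by wing area and lift coefficient: L = 26396.3596 * 20.0 * 0.841
Step 3: L = 527927.1925 * 0.841 = 443986.8 N

443986.8


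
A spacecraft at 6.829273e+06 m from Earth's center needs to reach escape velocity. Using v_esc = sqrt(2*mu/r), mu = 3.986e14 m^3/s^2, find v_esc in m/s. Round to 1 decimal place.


Step 1: 2*mu/r = 2 * 3.986e14 / 6.829273e+06 = 116732776.6806
Step 2: v_esc = sqrt(116732776.6806) = 10804.3 m/s

10804.3


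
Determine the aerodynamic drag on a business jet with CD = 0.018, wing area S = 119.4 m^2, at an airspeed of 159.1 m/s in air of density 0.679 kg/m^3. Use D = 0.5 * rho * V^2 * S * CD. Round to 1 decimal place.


Step 1: Dynamic pressure q = 0.5 * 0.679 * 159.1^2 = 8593.699 Pa
Step 2: Drag D = q * S * CD = 8593.699 * 119.4 * 0.018
Step 3: D = 18469.6 N

18469.6


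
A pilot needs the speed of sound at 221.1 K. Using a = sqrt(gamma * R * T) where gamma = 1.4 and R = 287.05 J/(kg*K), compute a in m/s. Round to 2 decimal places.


Step 1: gamma * R * T = 1.4 * 287.05 * 221.1 = 88853.457
Step 2: a = sqrt(88853.457) = 298.08 m/s

298.08


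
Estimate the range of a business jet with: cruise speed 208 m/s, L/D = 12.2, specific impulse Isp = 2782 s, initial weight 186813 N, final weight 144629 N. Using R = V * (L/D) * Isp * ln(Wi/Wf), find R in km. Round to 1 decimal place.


Step 1: Coefficient = V * (L/D) * Isp = 208 * 12.2 * 2782 = 7059603.2 m
Step 2: Wi/Wf = 186813 / 144629 = 1.29167
Step 3: ln(1.29167) = 0.255936
Step 4: R = 7059603.2 * 0.255936 = 1806808.5 m = 1806.8 km

1806.8


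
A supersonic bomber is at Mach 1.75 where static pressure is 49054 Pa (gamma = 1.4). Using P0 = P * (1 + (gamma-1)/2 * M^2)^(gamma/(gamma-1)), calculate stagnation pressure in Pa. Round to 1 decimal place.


Step 1: (gamma-1)/2 * M^2 = 0.2 * 3.0625 = 0.6125
Step 2: 1 + 0.6125 = 1.6125
Step 3: Exponent gamma/(gamma-1) = 3.5
Step 4: P0 = 49054 * 1.6125^3.5 = 261170.1 Pa

261170.1


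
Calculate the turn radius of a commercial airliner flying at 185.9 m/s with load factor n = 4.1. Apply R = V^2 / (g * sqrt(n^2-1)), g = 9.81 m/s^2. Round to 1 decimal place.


Step 1: V^2 = 185.9^2 = 34558.81
Step 2: n^2 - 1 = 4.1^2 - 1 = 15.81
Step 3: sqrt(15.81) = 3.976179
Step 4: R = 34558.81 / (9.81 * 3.976179) = 886.0 m

886.0


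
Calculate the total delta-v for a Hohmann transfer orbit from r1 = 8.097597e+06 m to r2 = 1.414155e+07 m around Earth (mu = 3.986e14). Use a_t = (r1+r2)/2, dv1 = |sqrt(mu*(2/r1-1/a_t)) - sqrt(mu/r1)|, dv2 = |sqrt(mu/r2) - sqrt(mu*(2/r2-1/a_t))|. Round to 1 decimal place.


Step 1: Transfer semi-major axis a_t = (8.097597e+06 + 1.414155e+07) / 2 = 1.111957e+07 m
Step 2: v1 (circular at r1) = sqrt(mu/r1) = 7016.02 m/s
Step 3: v_t1 = sqrt(mu*(2/r1 - 1/a_t)) = 7912.16 m/s
Step 4: dv1 = |7912.16 - 7016.02| = 896.14 m/s
Step 5: v2 (circular at r2) = 5309.09 m/s, v_t2 = 4530.58 m/s
Step 6: dv2 = |5309.09 - 4530.58| = 778.51 m/s
Step 7: Total delta-v = 896.14 + 778.51 = 1674.7 m/s

1674.7


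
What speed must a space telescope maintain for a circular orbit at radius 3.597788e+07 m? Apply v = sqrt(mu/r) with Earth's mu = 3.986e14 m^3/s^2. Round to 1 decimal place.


Step 1: mu / r = 3.986e14 / 3.597788e+07 = 11079029.6705
Step 2: v = sqrt(11079029.6705) = 3328.5 m/s

3328.5


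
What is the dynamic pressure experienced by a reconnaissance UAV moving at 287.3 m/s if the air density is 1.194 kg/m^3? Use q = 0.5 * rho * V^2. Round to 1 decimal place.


Step 1: V^2 = 287.3^2 = 82541.29
Step 2: q = 0.5 * 1.194 * 82541.29
Step 3: q = 49277.2 Pa

49277.2


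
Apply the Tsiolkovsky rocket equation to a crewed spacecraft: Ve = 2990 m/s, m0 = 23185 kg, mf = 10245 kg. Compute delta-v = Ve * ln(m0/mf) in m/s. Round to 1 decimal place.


Step 1: Mass ratio m0/mf = 23185 / 10245 = 2.263055
Step 2: ln(2.263055) = 0.816716
Step 3: delta-v = 2990 * 0.816716 = 2442.0 m/s

2442.0


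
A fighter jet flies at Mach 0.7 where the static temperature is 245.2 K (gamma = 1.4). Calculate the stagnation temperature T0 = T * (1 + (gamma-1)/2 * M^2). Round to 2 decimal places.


Step 1: (gamma-1)/2 = 0.2
Step 2: M^2 = 0.49
Step 3: 1 + 0.2 * 0.49 = 1.098
Step 4: T0 = 245.2 * 1.098 = 269.23 K

269.23


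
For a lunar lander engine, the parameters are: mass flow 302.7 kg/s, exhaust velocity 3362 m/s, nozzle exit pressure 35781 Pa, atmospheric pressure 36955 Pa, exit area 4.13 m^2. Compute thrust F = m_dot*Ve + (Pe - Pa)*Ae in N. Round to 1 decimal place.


Step 1: Momentum thrust = m_dot * Ve = 302.7 * 3362 = 1017677.4 N
Step 2: Pressure thrust = (Pe - Pa) * Ae = (35781 - 36955) * 4.13 = -4848.62 N
Step 3: Total thrust F = 1017677.4 + -4848.62 = 1012828.8 N

1012828.8


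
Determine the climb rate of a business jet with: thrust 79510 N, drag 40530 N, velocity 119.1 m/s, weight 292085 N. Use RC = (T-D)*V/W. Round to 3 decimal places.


Step 1: Excess thrust = T - D = 79510 - 40530 = 38980 N
Step 2: Excess power = 38980 * 119.1 = 4642518.0 W
Step 3: RC = 4642518.0 / 292085 = 15.894 m/s

15.894


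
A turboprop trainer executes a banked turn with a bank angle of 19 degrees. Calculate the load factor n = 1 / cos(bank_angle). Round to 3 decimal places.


Step 1: Convert 19 degrees to radians = 0.331613
Step 2: cos(19 deg) = 0.945519
Step 3: n = 1 / 0.945519 = 1.058

1.058


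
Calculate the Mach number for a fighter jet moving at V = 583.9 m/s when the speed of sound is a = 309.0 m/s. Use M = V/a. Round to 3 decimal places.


Step 1: M = V / a = 583.9 / 309.0
Step 2: M = 1.890

1.890


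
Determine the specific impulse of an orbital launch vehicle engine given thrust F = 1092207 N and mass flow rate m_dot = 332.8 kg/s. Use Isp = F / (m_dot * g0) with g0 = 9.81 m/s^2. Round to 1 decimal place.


Step 1: m_dot * g0 = 332.8 * 9.81 = 3264.77
Step 2: Isp = 1092207 / 3264.77 = 334.5 s

334.5


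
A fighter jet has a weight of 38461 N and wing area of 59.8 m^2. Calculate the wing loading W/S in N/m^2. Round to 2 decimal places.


Step 1: Wing loading = W / S = 38461 / 59.8
Step 2: Wing loading = 643.16 N/m^2

643.16


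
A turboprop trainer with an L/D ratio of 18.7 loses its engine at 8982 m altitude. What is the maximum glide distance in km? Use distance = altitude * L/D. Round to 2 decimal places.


Step 1: Glide distance = altitude * L/D = 8982 * 18.7 = 167963.4 m
Step 2: Convert to km: 167963.4 / 1000 = 167.96 km

167.96


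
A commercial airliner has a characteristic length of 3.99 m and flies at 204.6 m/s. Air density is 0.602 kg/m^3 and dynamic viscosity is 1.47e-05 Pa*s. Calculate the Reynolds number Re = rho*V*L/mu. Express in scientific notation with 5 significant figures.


Step 1: Numerator = rho * V * L = 0.602 * 204.6 * 3.99 = 491.445108
Step 2: Re = 491.445108 / 1.47e-05
Step 3: Re = 3.3432e+07

3.3432e+07


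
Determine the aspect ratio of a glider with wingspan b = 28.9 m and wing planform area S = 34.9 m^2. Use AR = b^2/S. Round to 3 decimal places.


Step 1: b^2 = 28.9^2 = 835.21
Step 2: AR = 835.21 / 34.9 = 23.932

23.932


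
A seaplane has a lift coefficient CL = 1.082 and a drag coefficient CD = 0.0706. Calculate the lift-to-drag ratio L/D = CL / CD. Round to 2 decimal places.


Step 1: L/D = CL / CD = 1.082 / 0.0706
Step 2: L/D = 15.33

15.33


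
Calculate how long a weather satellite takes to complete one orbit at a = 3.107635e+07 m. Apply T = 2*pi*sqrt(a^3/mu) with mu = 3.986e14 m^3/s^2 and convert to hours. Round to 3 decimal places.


Step 1: a^3 / mu = 3.001166e+22 / 3.986e14 = 7.529267e+07
Step 2: sqrt(7.529267e+07) = 8677.1351 s
Step 3: T = 2*pi * 8677.1351 = 54520.05 s
Step 4: T in hours = 54520.05 / 3600 = 15.144 hours

15.144


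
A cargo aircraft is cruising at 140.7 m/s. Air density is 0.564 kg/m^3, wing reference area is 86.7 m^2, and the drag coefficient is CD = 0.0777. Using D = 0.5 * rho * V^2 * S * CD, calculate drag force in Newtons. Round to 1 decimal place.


Step 1: Dynamic pressure q = 0.5 * 0.564 * 140.7^2 = 5582.6102 Pa
Step 2: Drag D = q * S * CD = 5582.6102 * 86.7 * 0.0777
Step 3: D = 37607.8 N

37607.8
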